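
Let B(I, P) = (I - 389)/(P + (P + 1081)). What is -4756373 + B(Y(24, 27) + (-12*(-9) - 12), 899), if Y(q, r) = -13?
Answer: -13693598173/2879 ≈ -4.7564e+6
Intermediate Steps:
B(I, P) = (-389 + I)/(1081 + 2*P) (B(I, P) = (-389 + I)/(P + (1081 + P)) = (-389 + I)/(1081 + 2*P))
-4756373 + B(Y(24, 27) + (-12*(-9) - 12), 899) = -4756373 + (-389 + (-13 + (-12*(-9) - 12)))/(1081 + 2*899) = -4756373 + (-389 + (-13 + (108 - 12)))/(1081 + 1798) = -4756373 + (-389 + (-13 + 96))/2879 = -4756373 + (-389 + 83)/2879 = -4756373 + (1/2879)*(-306) = -4756373 - 306/2879 = -13693598173/2879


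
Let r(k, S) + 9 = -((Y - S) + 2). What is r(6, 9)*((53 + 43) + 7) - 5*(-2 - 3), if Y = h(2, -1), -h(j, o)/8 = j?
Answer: 1467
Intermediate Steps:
h(j, o) = -8*j
Y = -16 (Y = -8*2 = -16)
r(k, S) = 5 + S (r(k, S) = -9 - ((-16 - S) + 2) = -9 - (-14 - S) = -9 + (14 + S) = 5 + S)
r(6, 9)*((53 + 43) + 7) - 5*(-2 - 3) = (5 + 9)*((53 + 43) + 7) - 5*(-2 - 3) = 14*(96 + 7) - 5*(-5) = 14*103 + 25 = 1442 + 25 = 1467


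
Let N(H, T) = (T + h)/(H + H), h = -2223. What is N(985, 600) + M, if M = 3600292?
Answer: 7092573617/1970 ≈ 3.6003e+6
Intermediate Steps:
N(H, T) = (-2223 + T)/(2*H) (N(H, T) = (T - 2223)/(H + H) = (-2223 + T)/((2*H)) = (-2223 + T)*(1/(2*H)) = (-2223 + T)/(2*H))
N(985, 600) + M = (½)*(-2223 + 600)/985 + 3600292 = (½)*(1/985)*(-1623) + 3600292 = -1623/1970 + 3600292 = 7092573617/1970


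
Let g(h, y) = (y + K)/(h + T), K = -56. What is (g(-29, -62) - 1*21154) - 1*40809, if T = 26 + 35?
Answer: -991467/16 ≈ -61967.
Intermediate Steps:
T = 61
g(h, y) = (-56 + y)/(61 + h) (g(h, y) = (y - 56)/(h + 61) = (-56 + y)/(61 + h))
(g(-29, -62) - 1*21154) - 1*40809 = ((-56 - 62)/(61 - 29) - 1*21154) - 1*40809 = (-118/32 - 21154) - 40809 = ((1/32)*(-118) - 21154) - 40809 = (-59/16 - 21154) - 40809 = -338523/16 - 40809 = -991467/16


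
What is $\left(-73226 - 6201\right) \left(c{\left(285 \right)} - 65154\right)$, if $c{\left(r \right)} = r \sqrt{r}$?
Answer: $5174986758 - 22636695 \sqrt{285} \approx 4.7928 \cdot 10^{9}$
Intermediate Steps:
$c{\left(r \right)} = r^{\frac{3}{2}}$
$\left(-73226 - 6201\right) \left(c{\left(285 \right)} - 65154\right) = \left(-73226 - 6201\right) \left(285^{\frac{3}{2}} - 65154\right) = - 79427 \left(285 \sqrt{285} - 65154\right) = - 79427 \left(-65154 + 285 \sqrt{285}\right) = 5174986758 - 22636695 \sqrt{285}$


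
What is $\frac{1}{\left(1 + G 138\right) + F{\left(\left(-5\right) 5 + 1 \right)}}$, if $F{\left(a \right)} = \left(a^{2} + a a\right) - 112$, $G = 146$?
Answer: $\frac{1}{21189} \approx 4.7194 \cdot 10^{-5}$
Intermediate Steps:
$F{\left(a \right)} = -112 + 2 a^{2}$ ($F{\left(a \right)} = \left(a^{2} + a^{2}\right) - 112 = 2 a^{2} - 112 = -112 + 2 a^{2}$)
$\frac{1}{\left(1 + G 138\right) + F{\left(\left(-5\right) 5 + 1 \right)}} = \frac{1}{\left(1 + 146 \cdot 138\right) - \left(112 - 2 \left(\left(-5\right) 5 + 1\right)^{2}\right)} = \frac{1}{\left(1 + 20148\right) - \left(112 - 2 \left(-25 + 1\right)^{2}\right)} = \frac{1}{20149 - \left(112 - 2 \left(-24\right)^{2}\right)} = \frac{1}{20149 + \left(-112 + 2 \cdot 576\right)} = \frac{1}{20149 + \left(-112 + 1152\right)} = \frac{1}{20149 + 1040} = \frac{1}{21189}$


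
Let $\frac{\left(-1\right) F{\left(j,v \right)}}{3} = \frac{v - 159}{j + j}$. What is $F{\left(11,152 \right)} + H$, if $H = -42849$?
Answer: $- \frac{942657}{22} \approx -42848.0$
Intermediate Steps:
$F{\left(j,v \right)} = - \frac{3 \left(-159 + v\right)}{2 j}$ ($F{\left(j,v \right)} = - 3 \frac{v - 159}{j + j} = - 3 \frac{-159 + v}{2 j} = - \frac{3 \left(-159 + v\right)}{2 j}$)
$F{\left(11,152 \right)} + H = \frac{3 \left(159 - 152\right)}{2 \cdot 11} - 42849 = \frac{3}{2} \cdot \frac{1}{11} \left(159 - 152\right) - 42849 = \frac{3}{2} \cdot \frac{1}{11} \cdot 7 - 42849 = \frac{21}{22} - 42849 = - \frac{942657}{22}$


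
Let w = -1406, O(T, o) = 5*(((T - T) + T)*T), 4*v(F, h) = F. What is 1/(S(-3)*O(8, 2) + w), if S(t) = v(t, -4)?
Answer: -1/1646 ≈ -0.00060753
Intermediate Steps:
v(F, h) = F/4
O(T, o) = 5*T² (O(T, o) = 5*((0 + T)*T) = 5*(T*T) = 5*T²)
S(t) = t/4
1/(S(-3)*O(8, 2) + w) = 1/(((¼)*(-3))*(5*8²) - 1406) = 1/(-15*64/4 - 1406) = 1/(-¾*320 - 1406) = 1/(-240 - 1406) = 1/(-1646) = -1/1646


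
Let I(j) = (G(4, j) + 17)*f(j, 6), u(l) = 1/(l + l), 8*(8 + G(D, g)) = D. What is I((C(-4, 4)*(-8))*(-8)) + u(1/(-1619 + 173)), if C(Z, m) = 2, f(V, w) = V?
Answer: 493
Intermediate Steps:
G(D, g) = -8 + D/8
u(l) = 1/(2*l)
I(j) = 19*j/2 (I(j) = ((-8 + (1/8)*4) + 17)*j = ((-8 + 1/2) + 17)*j = (-15/2 + 17)*j = 19*j/2)
I((C(-4, 4)*(-8))*(-8)) + u(1/(-1619 + 173)) = 19*((2*(-8))*(-8))/2 + 1/(2*(1/(-1619 + 173))) = 19*(-16*(-8))/2 + 1/(2*(1/(-1446))) = (19/2)*128 + 1/(2*(-1/1446)) = 1216 + (1/2)*(-1446) = 1216 - 723 = 493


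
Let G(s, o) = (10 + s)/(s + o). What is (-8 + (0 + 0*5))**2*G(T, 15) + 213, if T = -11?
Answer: 197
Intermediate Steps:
G(s, o) = (10 + s)/(o + s)
(-8 + (0 + 0*5))**2*G(T, 15) + 213 = (-8 + (0 + 0*5))**2*((10 - 11)/(15 - 11)) + 213 = (-8 + (0 + 0))**2*(-1/4) + 213 = (-8 + 0)**2*((1/4)*(-1)) + 213 = (-8)**2*(-1/4) + 213 = 64*(-1/4) + 213 = -16 + 213 = 197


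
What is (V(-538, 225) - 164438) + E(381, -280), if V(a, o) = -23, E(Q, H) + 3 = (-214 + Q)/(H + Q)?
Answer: -16610697/101 ≈ -1.6446e+5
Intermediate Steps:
E(Q, H) = -3 + (-214 + Q)/(H + Q)
(V(-538, 225) - 164438) + E(381, -280) = (-23 - 164438) + (-214 - 3*(-280) - 2*381)/(-280 + 381) = -164461 + (-214 + 840 - 762)/101 = -164461 + (1/101)*(-136) = -164461 - 136/101 = -16610697/101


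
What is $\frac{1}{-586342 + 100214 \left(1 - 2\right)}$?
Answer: $- \frac{1}{686556} \approx -1.4565 \cdot 10^{-6}$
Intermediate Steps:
$\frac{1}{-586342 + 100214 \left(1 - 2\right)} = \frac{1}{-586342 + 100214 \left(-1\right)} = \frac{1}{-586342 - 100214} = \frac{1}{-686556} = - \frac{1}{686556}$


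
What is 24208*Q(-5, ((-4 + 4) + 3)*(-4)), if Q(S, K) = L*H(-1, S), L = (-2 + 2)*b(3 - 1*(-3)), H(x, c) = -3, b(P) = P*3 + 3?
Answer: 0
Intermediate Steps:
b(P) = 3 + 3*P (b(P) = 3*P + 3 = 3 + 3*P)
L = 0 (L = (-2 + 2)*(3 + 3*(3 - 1*(-3))) = 0*(3 + 3*(3 + 3)) = 0*(3 + 3*6) = 0*(3 + 18) = 0*21 = 0)
Q(S, K) = 0 (Q(S, K) = 0*(-3) = 0)
24208*Q(-5, ((-4 + 4) + 3)*(-4)) = 24208*0 = 0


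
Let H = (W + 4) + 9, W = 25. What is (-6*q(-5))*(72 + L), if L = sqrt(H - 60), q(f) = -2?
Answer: 864 + 12*I*sqrt(22) ≈ 864.0 + 56.285*I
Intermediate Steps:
H = 38 (H = (25 + 4) + 9 = 29 + 9 = 38)
L = I*sqrt(22) (L = sqrt(38 - 60) = sqrt(-22) = I*sqrt(22) ≈ 4.6904*I)
(-6*q(-5))*(72 + L) = (-6*(-2))*(72 + I*sqrt(22)) = 12*(72 + I*sqrt(22)) = 864 + 12*I*sqrt(22)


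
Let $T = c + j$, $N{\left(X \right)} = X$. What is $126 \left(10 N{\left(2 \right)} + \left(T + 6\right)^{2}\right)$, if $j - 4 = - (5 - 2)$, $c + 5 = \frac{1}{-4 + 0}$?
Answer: $\frac{23247}{8} \approx 2905.9$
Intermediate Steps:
$c = - \frac{21}{4}$ ($c = -5 + \frac{1}{-4 + 0} = -5 + \frac{1}{-4} = -5 - \frac{1}{4} = - \frac{21}{4} \approx -5.25$)
$j = 1$ ($j = 4 - \left(5 - 2\right) = 4 - 3 = 1$)
$T = - \frac{17}{4}$ ($T = - \frac{21}{4} + 1 = - \frac{17}{4} \approx -4.25$)
$126 \left(10 N{\left(2 \right)} + \left(T + 6\right)^{2}\right) = 126 \left(10 \cdot 2 + \left(- \frac{17}{4} + 6\right)^{2}\right) = 126 \left(20 + \left(\frac{7}{4}\right)^{2}\right) = 126 \left(20 + \frac{49}{16}\right) = 126 \cdot \frac{369}{16} = \frac{23247}{8}$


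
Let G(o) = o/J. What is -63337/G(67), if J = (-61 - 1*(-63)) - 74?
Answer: 4560264/67 ≈ 68064.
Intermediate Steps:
J = -72 (J = (-61 + 63) - 74 = 2 - 74 = -72)
G(o) = -o/72 (G(o) = o/(-72) = o*(-1/72) = -o/72)
-63337/G(67) = -63337/((-1/72*67)) = -63337/(-67/72) = -63337*(-72/67) = 4560264/67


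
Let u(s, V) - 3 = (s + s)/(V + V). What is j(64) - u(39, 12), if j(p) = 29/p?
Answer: -371/64 ≈ -5.7969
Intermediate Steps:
u(s, V) = 3 + s/V (u(s, V) = 3 + (s + s)/(V + V) = 3 + (2*s)/((2*V)) = 3 + (2*s)*(1/(2*V)) = 3 + s/V)
j(64) - u(39, 12) = 29/64 - (3 + 39/12) = 29*(1/64) - (3 + 39*(1/12)) = 29/64 - (3 + 13/4) = 29/64 - 1*25/4 = 29/64 - 25/4 = -371/64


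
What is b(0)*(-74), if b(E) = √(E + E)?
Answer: 0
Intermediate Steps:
b(E) = √2*√E (b(E) = √(2*E) = √2*√E)
b(0)*(-74) = (√2*√0)*(-74) = (√2*0)*(-74) = 0*(-74) = 0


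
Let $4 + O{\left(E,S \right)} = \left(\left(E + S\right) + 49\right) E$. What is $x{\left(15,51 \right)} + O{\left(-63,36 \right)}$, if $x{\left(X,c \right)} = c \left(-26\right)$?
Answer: $-2716$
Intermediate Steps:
$x{\left(X,c \right)} = - 26 c$
$O{\left(E,S \right)} = -4 + E \left(49 + E + S\right)$ ($O{\left(E,S \right)} = -4 + \left(\left(E + S\right) + 49\right) E = -4 + \left(49 + E + S\right) E = -4 + E \left(49 + E + S\right)$)
$x{\left(15,51 \right)} + O{\left(-63,36 \right)} = \left(-26\right) 51 + \left(-4 + \left(-63\right)^{2} + 49 \left(-63\right) - 2268\right) = -1326 - 1390 = -2716$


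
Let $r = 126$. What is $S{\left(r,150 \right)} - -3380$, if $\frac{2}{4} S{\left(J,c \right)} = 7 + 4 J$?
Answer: $4402$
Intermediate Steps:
$S{\left(J,c \right)} = 14 + 8 J$ ($S{\left(J,c \right)} = 2 \left(7 + 4 J\right) = 14 + 8 J$)
$S{\left(r,150 \right)} - -3380 = \left(14 + 8 \cdot 126\right) - -3380 = \left(14 + 1008\right) + 3380 = 1022 + 3380 = 4402$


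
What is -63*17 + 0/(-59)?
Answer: -1071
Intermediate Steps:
-63*17 + 0/(-59) = -1071 + 0*(-1/59) = -1071 + 0 = -1071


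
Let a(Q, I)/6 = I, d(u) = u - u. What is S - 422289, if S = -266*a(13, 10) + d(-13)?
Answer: -438249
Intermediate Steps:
d(u) = 0
a(Q, I) = 6*I
S = -15960 (S = -1596*10 + 0 = -266*60 + 0 = -15960 + 0 = -15960)
S - 422289 = -15960 - 422289 = -438249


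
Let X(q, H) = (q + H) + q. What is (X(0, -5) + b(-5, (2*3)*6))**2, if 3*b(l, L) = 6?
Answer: 9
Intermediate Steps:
X(q, H) = H + 2*q (X(q, H) = (H + q) + q = H + 2*q)
b(l, L) = 2 (b(l, L) = (1/3)*6 = 2)
(X(0, -5) + b(-5, (2*3)*6))**2 = ((-5 + 2*0) + 2)**2 = ((-5 + 0) + 2)**2 = (-5 + 2)**2 = (-3)**2 = 9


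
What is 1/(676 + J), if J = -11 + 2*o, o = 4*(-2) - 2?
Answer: 1/645 ≈ 0.0015504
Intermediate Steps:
o = -10 (o = -8 - 2 = -10)
J = -31 (J = -11 + 2*(-10) = -11 - 20 = -31)
1/(676 + J) = 1/(676 - 31) = 1/645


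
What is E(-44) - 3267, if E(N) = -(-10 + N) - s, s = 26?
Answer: -3239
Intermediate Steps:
E(N) = -16 - N (E(N) = -(-10 + N) - 1*26 = (10 - N) - 26 = -16 - N)
E(-44) - 3267 = (-16 - 1*(-44)) - 3267 = (-16 + 44) - 3267 = 28 - 3267 = -3239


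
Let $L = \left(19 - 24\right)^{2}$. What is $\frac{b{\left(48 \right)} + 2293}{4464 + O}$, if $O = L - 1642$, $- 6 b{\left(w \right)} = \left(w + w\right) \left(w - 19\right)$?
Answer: $\frac{1829}{2847} \approx 0.64243$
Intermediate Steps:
$L = 25$ ($L = \left(-5\right)^{2} = 25$)
$b{\left(w \right)} = - \frac{w \left(-19 + w\right)}{3}$ ($b{\left(w \right)} = - \frac{\left(w + w\right) \left(w - 19\right)}{6} = - \frac{2 w \left(-19 + w\right)}{6} = - \frac{w \left(-19 + w\right)}{3}$)
$O = -1617$ ($O = 25 - 1642 = -1617$)
$\frac{b{\left(48 \right)} + 2293}{4464 + O} = \frac{\frac{1}{3} \cdot 48 \left(19 - 48\right) + 2293}{4464 - 1617} = \frac{\frac{1}{3} \cdot 48 \left(19 - 48\right) + 2293}{2847} = \left(\frac{1}{3} \cdot 48 \left(-29\right) + 2293\right) \frac{1}{2847} = \left(-464 + 2293\right) \frac{1}{2847} = 1829 \cdot \frac{1}{2847} = \frac{1829}{2847}$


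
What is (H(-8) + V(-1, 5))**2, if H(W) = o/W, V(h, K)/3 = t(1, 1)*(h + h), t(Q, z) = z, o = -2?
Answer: 529/16 ≈ 33.063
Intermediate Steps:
V(h, K) = 6*h (V(h, K) = 3*(1*(h + h)) = 3*(1*(2*h)) = 3*(2*h) = 6*h)
H(W) = -2/W
(H(-8) + V(-1, 5))**2 = (-2/(-8) + 6*(-1))**2 = (-2*(-1/8) - 6)**2 = (1/4 - 6)**2 = (-23/4)**2 = 529/16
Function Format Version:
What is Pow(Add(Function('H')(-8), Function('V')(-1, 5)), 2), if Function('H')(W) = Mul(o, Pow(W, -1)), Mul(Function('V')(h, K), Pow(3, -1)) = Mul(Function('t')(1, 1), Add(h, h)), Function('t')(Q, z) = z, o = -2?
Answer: Rational(529, 16) ≈ 33.063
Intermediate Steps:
Function('V')(h, K) = Mul(6, h) (Function('V')(h, K) = Mul(3, Mul(1, Add(h, h))) = Mul(3, Mul(1, Mul(2, h))) = Mul(3, Mul(2, h)) = Mul(6, h))
Function('H')(W) = Mul(-2, Pow(W, -1))
Pow(Add(Function('H')(-8), Function('V')(-1, 5)), 2) = Pow(Add(Mul(-2, Pow(-8, -1)), Mul(6, -1)), 2) = Pow(Add(Mul(-2, Rational(-1, 8)), -6), 2) = Pow(Add(Rational(1, 4), -6), 2) = Pow(Rational(-23, 4), 2) = Rational(529, 16)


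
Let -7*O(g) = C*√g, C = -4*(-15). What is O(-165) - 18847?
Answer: -18847 - 60*I*√165/7 ≈ -18847.0 - 110.1*I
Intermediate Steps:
C = 60
O(g) = -60*√g/7
O(-165) - 18847 = -60*I*√165/7 - 18847 = -18847 - 60*I*√165/7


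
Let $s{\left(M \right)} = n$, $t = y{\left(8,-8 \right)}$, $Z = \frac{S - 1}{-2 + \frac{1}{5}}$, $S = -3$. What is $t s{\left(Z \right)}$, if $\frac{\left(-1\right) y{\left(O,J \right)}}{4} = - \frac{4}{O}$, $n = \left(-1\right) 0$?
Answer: $0$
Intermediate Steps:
$n = 0$
$y{\left(O,J \right)} = \frac{16}{O}$ ($y{\left(O,J \right)} = - 4 \left(- \frac{4}{O}\right) = \frac{16}{O}$)
$Z = \frac{20}{9}$ ($Z = \frac{-3 - 1}{-2 + \frac{1}{5}} = - \frac{4}{-2 + \frac{1}{5}} = - \frac{4}{- \frac{9}{5}} = \left(-4\right) \left(- \frac{5}{9}\right) = \frac{20}{9} \approx 2.2222$)
$t = 2$ ($t = \frac{16}{8} = 16 \cdot \frac{1}{8} = 2$)
$s{\left(M \right)} = 0$
$t s{\left(Z \right)} = 2 \cdot 0 = 0$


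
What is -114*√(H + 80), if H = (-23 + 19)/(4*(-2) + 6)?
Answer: -114*√82 ≈ -1032.3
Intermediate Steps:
H = 2 (H = -4/(-8 + 6) = -4/(-2) = -4*(-½) = 2)
-114*√(H + 80) = -114*√(2 + 80) = -114*√82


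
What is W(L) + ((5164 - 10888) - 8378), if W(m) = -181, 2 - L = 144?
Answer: -14283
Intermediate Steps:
L = -142 (L = 2 - 1*144 = 2 - 144 = -142)
W(L) + ((5164 - 10888) - 8378) = -181 + ((5164 - 10888) - 8378) = -181 + (-5724 - 8378) = -181 - 14102 = -14283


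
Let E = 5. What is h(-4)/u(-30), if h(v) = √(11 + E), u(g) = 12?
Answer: ⅓ ≈ 0.33333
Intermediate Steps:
h(v) = 4 (h(v) = √(11 + 5) = √16 = 4)
h(-4)/u(-30) = 4/12 = 4*(1/12) = ⅓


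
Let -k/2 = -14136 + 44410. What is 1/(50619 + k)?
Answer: -1/9929 ≈ -0.00010072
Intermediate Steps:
k = -60548 (k = -2*(-14136 + 44410) = -2*30274 = -60548)
1/(50619 + k) = 1/(50619 - 60548) = 1/(-9929) = -1/9929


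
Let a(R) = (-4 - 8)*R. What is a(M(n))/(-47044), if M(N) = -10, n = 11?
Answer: -30/11761 ≈ -0.0025508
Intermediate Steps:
a(R) = -12*R
a(M(n))/(-47044) = -12*(-10)/(-47044) = 120*(-1/47044) = -30/11761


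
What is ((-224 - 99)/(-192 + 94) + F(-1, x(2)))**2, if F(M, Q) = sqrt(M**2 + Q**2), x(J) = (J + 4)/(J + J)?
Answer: 67771/4802 + 323*sqrt(13)/98 ≈ 25.997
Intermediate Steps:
x(J) = (4 + J)/(2*J) (x(J) = (4 + J)/((2*J)) = (4 + J)*(1/(2*J)) = (4 + J)/(2*J))
((-224 - 99)/(-192 + 94) + F(-1, x(2)))**2 = ((-224 - 99)/(-192 + 94) + sqrt((-1)**2 + ((1/2)*(4 + 2)/2)**2))**2 = (-323/(-98) + sqrt(1 + ((1/2)*(1/2)*6)**2))**2 = (-323*(-1/98) + sqrt(1 + (3/2)**2))**2 = (323/98 + sqrt(1 + 9/4))**2 = (323/98 + sqrt(13/4))**2 = (323/98 + sqrt(13)/2)**2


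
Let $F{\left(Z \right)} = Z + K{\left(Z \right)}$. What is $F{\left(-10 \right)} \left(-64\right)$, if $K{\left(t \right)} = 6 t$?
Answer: $4480$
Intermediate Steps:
$F{\left(Z \right)} = 7 Z$ ($F{\left(Z \right)} = Z + 6 Z = 7 Z$)
$F{\left(-10 \right)} \left(-64\right) = 7 \left(-10\right) \left(-64\right) = \left(-70\right) \left(-64\right) = 4480$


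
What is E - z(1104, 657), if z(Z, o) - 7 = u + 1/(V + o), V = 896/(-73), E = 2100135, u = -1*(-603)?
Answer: 98814144052/47065 ≈ 2.0995e+6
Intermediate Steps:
u = 603
V = -896/73 (V = 896*(-1/73) = -896/73 ≈ -12.274)
z(Z, o) = 610 + 1/(-896/73 + o) (z(Z, o) = 7 + (603 + 1/(-896/73 + o)) = 610 + 1/(-896/73 + o))
E - z(1104, 657) = 2100135 - (-546487 + 44530*657)/(-896 + 73*657) = 2100135 - (-546487 + 29256210)/(-896 + 47961) = 2100135 - 28709723/47065 = 98814144052/47065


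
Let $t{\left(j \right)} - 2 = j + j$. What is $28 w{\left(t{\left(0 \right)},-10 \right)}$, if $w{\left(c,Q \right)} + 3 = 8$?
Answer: $140$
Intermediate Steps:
$t{\left(j \right)} = 2 + 2 j$ ($t{\left(j \right)} = 2 + \left(j + j\right) = 2 + 2 j$)
$w{\left(c,Q \right)} = 5$ ($w{\left(c,Q \right)} = -3 + 8 = 5$)
$28 w{\left(t{\left(0 \right)},-10 \right)} = 28 \cdot 5 = 140$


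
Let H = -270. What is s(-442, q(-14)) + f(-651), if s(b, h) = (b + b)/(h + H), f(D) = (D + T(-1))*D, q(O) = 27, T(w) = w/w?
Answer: 102826334/243 ≈ 4.2315e+5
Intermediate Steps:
T(w) = 1
f(D) = D*(1 + D) (f(D) = (D + 1)*D = (1 + D)*D = D*(1 + D))
s(b, h) = 2*b/(-270 + h) (s(b, h) = (b + b)/(h - 270) = (2*b)/(-270 + h) = 2*b/(-270 + h))
s(-442, q(-14)) + f(-651) = 2*(-442)/(-270 + 27) - 651*(1 - 651) = 2*(-442)/(-243) - 651*(-650) = 2*(-442)*(-1/243) + 423150 = 884/243 + 423150 = 102826334/243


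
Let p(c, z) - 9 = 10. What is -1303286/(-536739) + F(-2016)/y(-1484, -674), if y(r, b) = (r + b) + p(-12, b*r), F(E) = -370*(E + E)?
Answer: -265980327002/382694907 ≈ -695.02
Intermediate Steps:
p(c, z) = 19 (p(c, z) = 9 + 10 = 19)
F(E) = -740*E
y(r, b) = 19 + b + r (y(r, b) = (r + b) + 19 = (b + r) + 19 = 19 + b + r)
-1303286/(-536739) + F(-2016)/y(-1484, -674) = -1303286/(-536739) + (-740*(-2016))/(19 - 674 - 1484) = -1303286*(-1/536739) + 1491840/(-2139) = 1303286/536739 + 1491840*(-1/2139) = 1303286/536739 - 497280/713 = -265980327002/382694907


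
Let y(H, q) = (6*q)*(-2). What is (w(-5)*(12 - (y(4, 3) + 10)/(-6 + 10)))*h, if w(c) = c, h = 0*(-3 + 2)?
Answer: 0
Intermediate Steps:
y(H, q) = -12*q
h = 0 (h = 0*(-1) = 0)
(w(-5)*(12 - (y(4, 3) + 10)/(-6 + 10)))*h = -5*(12 - (-12*3 + 10)/(-6 + 10))*0 = -5*(12 - (-36 + 10)/4)*0 = -5*(12 - (-26)/4)*0 = -5*(12 - 1*(-13/2))*0 = -5*(12 + 13/2)*0 = -5*37/2*0 = -185/2*0 = 0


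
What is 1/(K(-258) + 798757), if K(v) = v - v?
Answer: 1/798757 ≈ 1.2519e-6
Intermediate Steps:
K(v) = 0
1/(K(-258) + 798757) = 1/(0 + 798757) = 1/798757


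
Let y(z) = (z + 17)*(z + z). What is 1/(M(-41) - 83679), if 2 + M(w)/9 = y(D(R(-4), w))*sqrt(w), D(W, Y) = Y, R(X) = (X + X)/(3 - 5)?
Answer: -27899/6622500171 - 1968*I*sqrt(41)/2207500057 ≈ -4.2128e-6 - 5.7084e-6*I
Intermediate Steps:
R(X) = -X (R(X) = (2*X)/(-2) = (2*X)*(-1/2) = -X)
y(z) = 2*z*(17 + z) (y(z) = (17 + z)*(2*z) = 2*z*(17 + z))
M(w) = -18 + 18*w**(3/2)*(17 + w) (M(w) = -18 + 9*((2*w*(17 + w))*sqrt(w)) = -18 + 9*(2*w**(3/2)*(17 + w)) = -18 + 18*w**(3/2)*(17 + w))
1/(M(-41) - 83679) = 1/((-18 + 18*(-41)**(3/2)*(17 - 41)) - 83679) = 1/((-18 + 18*(-41*I*sqrt(41))*(-24)) - 83679) = 1/((-18 + 17712*I*sqrt(41)) - 83679) = 1/(-83697 + 17712*I*sqrt(41))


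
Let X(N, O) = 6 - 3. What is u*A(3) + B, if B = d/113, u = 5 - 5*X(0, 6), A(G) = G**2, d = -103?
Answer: -10273/113 ≈ -90.911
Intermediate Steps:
X(N, O) = 3
u = -10 (u = 5 - 5*3 = 5 - 15 = -10)
B = -103/113 ≈ -0.91150
u*A(3) + B = -10*3**2 - 103/113 = -10*9 - 103/113 = -90 - 103/113 = -10273/113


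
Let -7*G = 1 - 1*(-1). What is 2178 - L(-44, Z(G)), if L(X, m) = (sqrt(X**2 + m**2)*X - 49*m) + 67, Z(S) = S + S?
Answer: 2083 + 176*sqrt(5930)/7 ≈ 4019.2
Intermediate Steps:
G = -2/7 (G = -(1 - 1*(-1))/7 = -(1 + 1)/7 = -1/7*2 = -2/7 ≈ -0.28571)
Z(S) = 2*S
L(X, m) = 67 - 49*m + X*sqrt(X**2 + m**2) (L(X, m) = (X*sqrt(X**2 + m**2) - 49*m) + 67 = (-49*m + X*sqrt(X**2 + m**2)) + 67 = 67 - 49*m + X*sqrt(X**2 + m**2))
2178 - L(-44, Z(G)) = 2178 - (67 - 98*(-2)/7 - 44*sqrt((-44)**2 + (2*(-2/7))**2)) = 2178 - (67 - 49*(-4/7) - 44*sqrt(1936 + (-4/7)**2)) = 2178 - (67 + 28 - 44*sqrt(1936 + 16/49)) = 2178 - (67 + 28 - 176*sqrt(5930)/7) = 2178 - (95 - 176*sqrt(5930)/7) = 2178 + (-95 + 176*sqrt(5930)/7) = 2083 + 176*sqrt(5930)/7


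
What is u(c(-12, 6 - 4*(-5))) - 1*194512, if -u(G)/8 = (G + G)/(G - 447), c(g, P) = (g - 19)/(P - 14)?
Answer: -1049392736/5395 ≈ -1.9451e+5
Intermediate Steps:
c(g, P) = (-19 + g)/(-14 + P)
u(G) = -16*G/(-447 + G) (u(G) = -8*(G + G)/(G - 447) = -8*2*G/(-447 + G) = -16*G/(-447 + G))
u(c(-12, 6 - 4*(-5))) - 1*194512 = -16*(-19 - 12)/(-14 + (6 - 4*(-5)))/(-447 + (-19 - 12)/(-14 + (6 - 4*(-5)))) - 1*194512 = -16*-31/(-14 + (6 + 20))/(-447 - 31/(-14 + (6 + 20))) - 194512 = -16*-31/(-14 + 26)/(-447 - 31/(-14 + 26)) - 194512 = -16*-31/12/(-447 - 31/12) - 194512 = -16*(1/12)*(-31)/(-447 + (1/12)*(-31)) - 194512 = -16*(-31/12)/(-447 - 31/12) - 194512 = -16*(-31/12)/(-5395/12) - 194512 = -16*(-31/12)*(-12/5395) - 194512 = -496/5395 - 194512 = -1049392736/5395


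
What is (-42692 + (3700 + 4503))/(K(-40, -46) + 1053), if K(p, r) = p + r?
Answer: -34489/967 ≈ -35.666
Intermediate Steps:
(-42692 + (3700 + 4503))/(K(-40, -46) + 1053) = (-42692 + (3700 + 4503))/((-40 - 46) + 1053) = (-42692 + 8203)/(-86 + 1053) = -34489/967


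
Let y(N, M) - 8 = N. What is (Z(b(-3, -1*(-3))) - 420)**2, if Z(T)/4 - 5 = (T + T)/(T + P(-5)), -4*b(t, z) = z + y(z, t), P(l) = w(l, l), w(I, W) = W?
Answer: 45481536/289 ≈ 1.5738e+5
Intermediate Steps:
P(l) = l
y(N, M) = 8 + N
b(t, z) = -2 - z/2 (b(t, z) = -(z + (8 + z))/4 = -(8 + 2*z)/4 = -2 - z/2)
Z(T) = 20 + 8*T/(-5 + T) (Z(T) = 20 + 4*((T + T)/(T - 5)) = 20 + 4*((2*T)/(-5 + T)) = 20 + 4*(2*T/(-5 + T)) = 20 + 8*T/(-5 + T))
(Z(b(-3, -1*(-3))) - 420)**2 = (4*(-25 + 7*(-2 - (-1)*(-3)/2))/(-5 + (-2 - (-1)*(-3)/2)) - 420)**2 = (4*(-25 + 7*(-2 - 1/2*3))/(-5 + (-2 - 1/2*3)) - 420)**2 = (4*(-25 + 7*(-2 - 3/2))/(-5 + (-2 - 3/2)) - 420)**2 = (4*(-25 + 7*(-7/2))/(-5 - 7/2) - 420)**2 = (4*(-25 - 49/2)/(-17/2) - 420)**2 = (4*(-2/17)*(-99/2) - 420)**2 = (396/17 - 420)**2 = (-6744/17)**2 = 45481536/289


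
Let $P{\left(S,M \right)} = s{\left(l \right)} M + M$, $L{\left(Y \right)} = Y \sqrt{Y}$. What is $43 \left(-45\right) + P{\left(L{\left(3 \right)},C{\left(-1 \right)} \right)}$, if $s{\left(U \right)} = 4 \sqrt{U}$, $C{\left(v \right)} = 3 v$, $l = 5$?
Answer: $-1938 - 12 \sqrt{5} \approx -1964.8$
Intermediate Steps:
$L{\left(Y \right)} = Y^{\frac{3}{2}}$
$P{\left(S,M \right)} = M + 4 M \sqrt{5}$ ($P{\left(S,M \right)} = 4 \sqrt{5} M + M = 4 M \sqrt{5} + M = M + 4 M \sqrt{5}$)
$43 \left(-45\right) + P{\left(L{\left(3 \right)},C{\left(-1 \right)} \right)} = 43 \left(-45\right) + 3 \left(-1\right) \left(1 + 4 \sqrt{5}\right) = -1935 - 3 \left(1 + 4 \sqrt{5}\right) = -1935 - \left(3 + 12 \sqrt{5}\right) = -1938 - 12 \sqrt{5}$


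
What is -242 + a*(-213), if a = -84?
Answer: 17650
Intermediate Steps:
-242 + a*(-213) = -242 - 84*(-213) = -242 + 17892 = 17650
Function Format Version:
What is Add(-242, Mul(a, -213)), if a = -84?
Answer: 17650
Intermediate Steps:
Add(-242, Mul(a, -213)) = Add(-242, Mul(-84, -213)) = Add(-242, 17892) = 17650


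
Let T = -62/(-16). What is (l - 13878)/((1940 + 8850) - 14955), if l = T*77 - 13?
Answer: 108741/33320 ≈ 3.2635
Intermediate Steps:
T = 31/8 (T = -62*(-1/16) = 31/8 ≈ 3.8750)
l = 2283/8 (l = (31/8)*77 - 13 = 2387/8 - 13 = 2283/8 ≈ 285.38)
(l - 13878)/((1940 + 8850) - 14955) = (2283/8 - 13878)/((1940 + 8850) - 14955) = -108741/(8*(10790 - 14955)) = -108741/8/(-4165) = -108741/8*(-1/4165) = 108741/33320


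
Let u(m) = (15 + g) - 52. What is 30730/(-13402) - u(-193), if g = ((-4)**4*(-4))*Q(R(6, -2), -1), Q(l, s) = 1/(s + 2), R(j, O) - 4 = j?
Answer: 7094396/6701 ≈ 1058.7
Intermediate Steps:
R(j, O) = 4 + j
Q(l, s) = 1/(2 + s)
g = -1024 (g = ((-4)**4*(-4))/(2 - 1) = (256*(-4))/1 = -1024*1 = -1024)
u(m) = -1061 (u(m) = (15 - 1024) - 52 = -1009 - 52 = -1061)
30730/(-13402) - u(-193) = 30730/(-13402) - 1*(-1061) = 30730*(-1/13402) + 1061 = -15365/6701 + 1061 = 7094396/6701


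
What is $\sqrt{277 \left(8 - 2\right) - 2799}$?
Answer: $i \sqrt{1137} \approx 33.719 i$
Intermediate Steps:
$\sqrt{277 \left(8 - 2\right) - 2799} = \sqrt{277 \cdot 6 - 2799} = \sqrt{1662 - 2799} = \sqrt{-1137} = i \sqrt{1137}$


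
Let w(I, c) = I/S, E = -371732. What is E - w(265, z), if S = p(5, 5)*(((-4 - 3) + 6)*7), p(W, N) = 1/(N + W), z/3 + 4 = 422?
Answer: -2599474/7 ≈ -3.7135e+5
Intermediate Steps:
z = 1254 (z = -12 + 3*422 = -12 + 1266 = 1254)
S = -7/10 (S = (((-4 - 3) + 6)*7)/(5 + 5) = ((-7 + 6)*7)/10 = (-1*7)/10 = (1/10)*(-7) = -7/10 ≈ -0.70000)
w(I, c) = -10*I/7 (w(I, c) = I/(-7/10) = I*(-10/7) = -10*I/7)
E - w(265, z) = -371732 - (-10)*265/7 = -371732 - 1*(-2650/7) = -371732 + 2650/7 = -2599474/7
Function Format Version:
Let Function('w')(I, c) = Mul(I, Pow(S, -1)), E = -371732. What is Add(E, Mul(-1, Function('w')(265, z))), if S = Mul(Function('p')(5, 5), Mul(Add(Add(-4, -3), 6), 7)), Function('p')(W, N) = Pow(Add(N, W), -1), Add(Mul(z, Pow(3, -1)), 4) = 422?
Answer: Rational(-2599474, 7) ≈ -3.7135e+5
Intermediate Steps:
z = 1254 (z = Add(-12, Mul(3, 422)) = Add(-12, 1266) = 1254)
S = Rational(-7, 10) (S = Mul(Pow(Add(5, 5), -1), Mul(Add(Add(-4, -3), 6), 7)) = Mul(Pow(10, -1), Mul(Add(-7, 6), 7)) = Mul(Rational(1, 10), Mul(-1, 7)) = Mul(Rational(1, 10), -7) = Rational(-7, 10) ≈ -0.70000)
Function('w')(I, c) = Mul(Rational(-10, 7), I) (Function('w')(I, c) = Mul(I, Pow(Rational(-7, 10), -1)) = Mul(I, Rational(-10, 7)) = Mul(Rational(-10, 7), I))
Add(E, Mul(-1, Function('w')(265, z))) = Add(-371732, Mul(-1, Mul(Rational(-10, 7), 265))) = Add(-371732, Mul(-1, Rational(-2650, 7))) = Add(-371732, Rational(2650, 7)) = Rational(-2599474, 7)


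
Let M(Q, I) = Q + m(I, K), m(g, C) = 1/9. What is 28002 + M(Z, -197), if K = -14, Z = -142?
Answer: 250741/9 ≈ 27860.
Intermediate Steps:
m(g, C) = ⅑
M(Q, I) = ⅑ + Q (M(Q, I) = Q + ⅑ = ⅑ + Q)
28002 + M(Z, -197) = 28002 + (⅑ - 142) = 28002 - 1277/9 = 250741/9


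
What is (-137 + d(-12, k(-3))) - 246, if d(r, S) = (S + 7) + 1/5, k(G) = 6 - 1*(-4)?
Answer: -1829/5 ≈ -365.80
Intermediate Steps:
k(G) = 10 (k(G) = 6 + 4 = 10)
d(r, S) = 36/5 + S (d(r, S) = (7 + S) + ⅕ = 36/5 + S)
(-137 + d(-12, k(-3))) - 246 = (-137 + (36/5 + 10)) - 246 = (-137 + 86/5) - 246 = -599/5 - 246 = -1829/5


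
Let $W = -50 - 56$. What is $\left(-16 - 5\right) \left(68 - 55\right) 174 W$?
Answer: $5035212$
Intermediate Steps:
$W = -106$
$\left(-16 - 5\right) \left(68 - 55\right) 174 W = \left(-16 - 5\right) \left(68 - 55\right) 174 \left(-106\right) = \left(-21\right) 13 \cdot 174 \left(-106\right) = \left(-273\right) 174 \left(-106\right) = \left(-47502\right) \left(-106\right) = 5035212$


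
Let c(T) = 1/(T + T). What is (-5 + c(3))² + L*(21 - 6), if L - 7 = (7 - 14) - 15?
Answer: -7259/36 ≈ -201.64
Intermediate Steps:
c(T) = 1/(2*T)
L = -15 (L = 7 + ((7 - 14) - 15) = 7 + (-7 - 15) = 7 - 22 = -15)
(-5 + c(3))² + L*(21 - 6) = (-5 + (½)/3)² - 15*(21 - 6) = (-5 + (½)*(⅓))² - 15*15 = (-5 + ⅙)² - 225 = (-29/6)² - 225 = 841/36 - 225 = -7259/36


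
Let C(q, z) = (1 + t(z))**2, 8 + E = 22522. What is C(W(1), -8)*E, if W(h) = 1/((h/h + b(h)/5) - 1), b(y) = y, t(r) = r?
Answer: 1103186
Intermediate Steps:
E = 22514 (E = -8 + 22522 = 22514)
W(h) = 5/h (W(h) = 1/((h/h + h/5) - 1) = 1/((1 + h*(1/5)) - 1) = 1/((1 + h/5) - 1) = 1/(h/5) = 5/h)
C(q, z) = (1 + z)**2
C(W(1), -8)*E = (1 - 8)**2*22514 = (-7)**2*22514 = 49*22514 = 1103186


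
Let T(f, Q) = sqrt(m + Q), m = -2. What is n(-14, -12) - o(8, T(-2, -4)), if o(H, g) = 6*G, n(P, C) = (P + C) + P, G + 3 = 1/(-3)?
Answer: -20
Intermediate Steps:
G = -10/3 (G = -3 + 1/(-3) = -3 + 1*(-1/3) = -3 - 1/3 = -10/3 ≈ -3.3333)
T(f, Q) = sqrt(-2 + Q)
n(P, C) = C + 2*P (n(P, C) = (C + P) + P = C + 2*P)
o(H, g) = -20 (o(H, g) = 6*(-10/3) = -20)
n(-14, -12) - o(8, T(-2, -4)) = (-12 + 2*(-14)) - 1*(-20) = (-12 - 28) + 20 = -40 + 20 = -20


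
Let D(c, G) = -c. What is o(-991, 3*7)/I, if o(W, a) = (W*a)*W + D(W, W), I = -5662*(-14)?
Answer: 5156173/19817 ≈ 260.19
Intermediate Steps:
I = 79268
o(W, a) = -W + a*W² (o(W, a) = (W*a)*W - W = a*W² - W = -W + a*W²)
o(-991, 3*7)/I = -991*(-1 - 2973*7)/79268 = -991*(-1 - 991*21)*(1/79268) = -991*(-1 - 20811)*(1/79268) = -991*(-20812)*(1/79268) = 20624692*(1/79268) = 5156173/19817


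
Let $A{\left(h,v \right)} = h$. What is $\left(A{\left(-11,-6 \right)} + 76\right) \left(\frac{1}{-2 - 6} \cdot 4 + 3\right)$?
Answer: $\frac{325}{2} \approx 162.5$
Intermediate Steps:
$\left(A{\left(-11,-6 \right)} + 76\right) \left(\frac{1}{-2 - 6} \cdot 4 + 3\right) = \left(-11 + 76\right) \left(\frac{1}{-2 - 6} \cdot 4 + 3\right) = 65 \left(\frac{1}{-8} \cdot 4 + 3\right) = 65 \left(\left(- \frac{1}{8}\right) 4 + 3\right) = 65 \left(- \frac{1}{2} + 3\right) = 65 \cdot \frac{5}{2} = \frac{325}{2}$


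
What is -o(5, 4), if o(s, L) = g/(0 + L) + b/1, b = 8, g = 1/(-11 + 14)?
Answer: -97/12 ≈ -8.0833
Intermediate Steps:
g = ⅓ (g = 1/3 = ⅓ ≈ 0.33333)
o(s, L) = 8 + 1/(3*L) (o(s, L) = 1/(3*(0 + L)) + 8/1 = 1/(3*L) + 8*1 = 1/(3*L) + 8 = 8 + 1/(3*L))
-o(5, 4) = -(8 + (⅓)/4) = -(8 + (⅓)*(¼)) = -(8 + 1/12) = -1*97/12 = -97/12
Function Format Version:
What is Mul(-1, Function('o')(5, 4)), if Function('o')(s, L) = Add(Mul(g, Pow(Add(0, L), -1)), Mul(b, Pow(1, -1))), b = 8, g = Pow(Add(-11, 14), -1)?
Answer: Rational(-97, 12) ≈ -8.0833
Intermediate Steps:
g = Rational(1, 3) (g = Pow(3, -1) = Rational(1, 3) ≈ 0.33333)
Function('o')(s, L) = Add(8, Mul(Rational(1, 3), Pow(L, -1))) (Function('o')(s, L) = Add(Mul(Rational(1, 3), Pow(Add(0, L), -1)), Mul(8, Pow(1, -1))) = Add(Mul(Rational(1, 3), Pow(L, -1)), Mul(8, 1)) = Add(Mul(Rational(1, 3), Pow(L, -1)), 8) = Add(8, Mul(Rational(1, 3), Pow(L, -1))))
Mul(-1, Function('o')(5, 4)) = Mul(-1, Add(8, Mul(Rational(1, 3), Pow(4, -1)))) = Mul(-1, Add(8, Mul(Rational(1, 3), Rational(1, 4)))) = Mul(-1, Add(8, Rational(1, 12))) = Mul(-1, Rational(97, 12)) = Rational(-97, 12)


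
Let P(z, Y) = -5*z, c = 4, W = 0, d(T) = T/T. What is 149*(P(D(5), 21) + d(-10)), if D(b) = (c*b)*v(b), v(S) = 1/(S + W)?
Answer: -2831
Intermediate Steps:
d(T) = 1
v(S) = 1/S (v(S) = 1/(S + 0) = 1/S)
D(b) = 4 (D(b) = (4*b)/b = 4)
149*(P(D(5), 21) + d(-10)) = 149*(-5*4 + 1) = 149*(-20 + 1) = 149*(-19) = -2831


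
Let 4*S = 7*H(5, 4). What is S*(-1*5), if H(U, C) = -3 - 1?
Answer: 35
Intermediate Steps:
H(U, C) = -4
S = -7 (S = (7*(-4))/4 = (¼)*(-28) = -7)
S*(-1*5) = -(-7)*5 = -7*(-5) = 35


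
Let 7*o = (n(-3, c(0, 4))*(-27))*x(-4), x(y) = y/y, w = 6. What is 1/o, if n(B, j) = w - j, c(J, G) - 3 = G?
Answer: 7/27 ≈ 0.25926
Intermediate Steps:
c(J, G) = 3 + G
n(B, j) = 6 - j
x(y) = 1
o = 27/7 (o = (((6 - (3 + 4))*(-27))*1)/7 = (((6 - 1*7)*(-27))*1)/7 = (((6 - 7)*(-27))*1)/7 = (-1*(-27)*1)/7 = (27*1)/7 = (⅐)*27 = 27/7 ≈ 3.8571)
1/o = 1/(27/7) = 7/27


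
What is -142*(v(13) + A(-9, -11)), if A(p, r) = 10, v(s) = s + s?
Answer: -5112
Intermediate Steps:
v(s) = 2*s
-142*(v(13) + A(-9, -11)) = -142*(2*13 + 10) = -142*(26 + 10) = -142*36 = -5112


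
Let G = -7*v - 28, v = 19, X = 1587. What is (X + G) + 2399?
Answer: 3825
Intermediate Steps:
G = -161 (G = -7*19 - 28 = -133 - 28 = -161)
(X + G) + 2399 = (1587 - 161) + 2399 = 1426 + 2399 = 3825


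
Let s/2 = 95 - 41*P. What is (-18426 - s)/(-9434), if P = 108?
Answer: 4880/4717 ≈ 1.0346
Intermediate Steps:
s = -8666 (s = 2*(95 - 41*108) = 2*(95 - 4428) = 2*(-4333) = -8666)
(-18426 - s)/(-9434) = (-18426 - 1*(-8666))/(-9434) = (-18426 + 8666)*(-1/9434) = -9760*(-1/9434) = 4880/4717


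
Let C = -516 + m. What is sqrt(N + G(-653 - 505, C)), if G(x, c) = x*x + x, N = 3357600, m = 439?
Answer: 51*sqrt(1806) ≈ 2167.4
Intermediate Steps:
C = -77 (C = -516 + 439 = -77)
G(x, c) = x + x**2 (G(x, c) = x**2 + x = x + x**2)
sqrt(N + G(-653 - 505, C)) = sqrt(3357600 + (-653 - 505)*(1 + (-653 - 505))) = sqrt(3357600 - 1158*(1 - 1158)) = sqrt(3357600 - 1158*(-1157)) = sqrt(3357600 + 1339806) = sqrt(4697406) = 51*sqrt(1806)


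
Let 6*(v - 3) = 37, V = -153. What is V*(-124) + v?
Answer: 113887/6 ≈ 18981.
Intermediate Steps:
v = 55/6 (v = 3 + (⅙)*37 = 3 + 37/6 = 55/6 ≈ 9.1667)
V*(-124) + v = -153*(-124) + 55/6 = 18972 + 55/6 = 113887/6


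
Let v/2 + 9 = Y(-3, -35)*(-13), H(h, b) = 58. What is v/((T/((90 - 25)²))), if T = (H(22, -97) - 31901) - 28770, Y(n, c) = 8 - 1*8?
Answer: 76050/60613 ≈ 1.2547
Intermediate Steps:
Y(n, c) = 0 (Y(n, c) = 8 - 8 = 0)
T = -60613 (T = (58 - 31901) - 28770 = -31843 - 28770 = -60613)
v = -18 (v = -18 + 2*(0*(-13)) = -18 + 2*0 = -18 + 0 = -18)
v/((T/((90 - 25)²))) = -18*(-(90 - 25)²/60613) = -18/((-60613/(65²))) = -18/((-60613/4225)) = -18/((-60613*1/4225)) = -18/(-60613/4225) = -18*(-4225/60613) = 76050/60613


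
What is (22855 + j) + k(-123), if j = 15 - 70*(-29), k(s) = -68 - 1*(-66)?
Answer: 24898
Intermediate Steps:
k(s) = -2 (k(s) = -68 + 66 = -2)
j = 2045 (j = 15 + 2030 = 2045)
(22855 + j) + k(-123) = (22855 + 2045) - 2 = 24900 - 2 = 24898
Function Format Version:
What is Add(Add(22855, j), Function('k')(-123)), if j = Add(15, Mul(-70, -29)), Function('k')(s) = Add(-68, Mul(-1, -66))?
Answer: 24898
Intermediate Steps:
Function('k')(s) = -2 (Function('k')(s) = Add(-68, 66) = -2)
j = 2045 (j = Add(15, 2030) = 2045)
Add(Add(22855, j), Function('k')(-123)) = Add(Add(22855, 2045), -2) = Add(24900, -2) = 24898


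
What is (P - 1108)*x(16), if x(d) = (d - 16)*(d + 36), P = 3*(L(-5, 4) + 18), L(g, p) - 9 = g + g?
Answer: 0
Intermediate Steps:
L(g, p) = 9 + 2*g (L(g, p) = 9 + (g + g) = 9 + 2*g)
P = 51 (P = 3*((9 + 2*(-5)) + 18) = 3*((9 - 10) + 18) = 3*(-1 + 18) = 3*17 = 51)
x(d) = (-16 + d)*(36 + d)
(P - 1108)*x(16) = (51 - 1108)*(-576 + 16² + 20*16) = -1057*(-576 + 256 + 320) = -1057*0 = 0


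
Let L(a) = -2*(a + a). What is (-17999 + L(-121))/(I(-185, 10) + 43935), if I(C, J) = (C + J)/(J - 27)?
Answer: -59551/149414 ≈ -0.39856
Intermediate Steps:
I(C, J) = (C + J)/(-27 + J)
L(a) = -4*a
(-17999 + L(-121))/(I(-185, 10) + 43935) = (-17999 - 4*(-121))/((-185 + 10)/(-27 + 10) + 43935) = (-17999 + 484)/(-175/(-17) + 43935) = -17515/(-1/17*(-175) + 43935) = -17515/(175/17 + 43935) = -17515/747070/17 = -17515*17/747070 = -59551/149414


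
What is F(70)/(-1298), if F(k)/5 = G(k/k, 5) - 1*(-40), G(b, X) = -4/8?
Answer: -395/2596 ≈ -0.15216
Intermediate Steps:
G(b, X) = -½ (G(b, X) = -4*⅛ = -½)
F(k) = 395/2 (F(k) = 5*(-½ - 1*(-40)) = 5*(-½ + 40) = 5*(79/2) = 395/2)
F(70)/(-1298) = (395/2)/(-1298) = (395/2)*(-1/1298) = -395/2596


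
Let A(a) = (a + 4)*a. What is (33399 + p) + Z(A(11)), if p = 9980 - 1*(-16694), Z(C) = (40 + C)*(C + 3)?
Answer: 94513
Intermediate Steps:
A(a) = a*(4 + a) (A(a) = (4 + a)*a = a*(4 + a))
Z(C) = (3 + C)*(40 + C) (Z(C) = (40 + C)*(3 + C) = (3 + C)*(40 + C))
p = 26674 (p = 9980 + 16694 = 26674)
(33399 + p) + Z(A(11)) = (33399 + 26674) + (120 + (11*(4 + 11))² + 43*(11*(4 + 11))) = 60073 + (120 + (11*15)² + 43*(11*15)) = 60073 + (120 + 165² + 43*165) = 60073 + (120 + 27225 + 7095) = 60073 + 34440 = 94513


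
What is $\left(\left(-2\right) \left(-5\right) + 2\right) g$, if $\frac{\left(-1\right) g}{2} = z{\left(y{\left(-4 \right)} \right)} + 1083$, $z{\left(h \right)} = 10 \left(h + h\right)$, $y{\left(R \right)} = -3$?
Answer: $-24552$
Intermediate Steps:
$z{\left(h \right)} = 20 h$ ($z{\left(h \right)} = 10 \cdot 2 h = 20 h$)
$g = -2046$ ($g = - 2 \left(20 \left(-3\right) + 1083\right) = - 2 \left(-60 + 1083\right) = \left(-2\right) 1023 = -2046$)
$\left(\left(-2\right) \left(-5\right) + 2\right) g = \left(\left(-2\right) \left(-5\right) + 2\right) \left(-2046\right) = \left(10 + 2\right) \left(-2046\right) = 12 \left(-2046\right) = -24552$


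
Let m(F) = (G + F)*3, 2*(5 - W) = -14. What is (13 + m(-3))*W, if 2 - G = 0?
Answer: 120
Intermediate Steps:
G = 2 (G = 2 - 1*0 = 2 + 0 = 2)
W = 12 (W = 5 - ½*(-14) = 5 + 7 = 12)
m(F) = 6 + 3*F (m(F) = (2 + F)*3 = 6 + 3*F)
(13 + m(-3))*W = (13 + (6 + 3*(-3)))*12 = (13 + (6 - 9))*12 = (13 - 3)*12 = 10*12 = 120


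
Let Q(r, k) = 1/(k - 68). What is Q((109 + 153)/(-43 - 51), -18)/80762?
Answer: -1/6945532 ≈ -1.4398e-7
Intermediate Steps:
Q(r, k) = 1/(-68 + k)
Q((109 + 153)/(-43 - 51), -18)/80762 = 1/(-68 - 18*80762) = (1/80762)/(-86) = -1/86*1/80762 = -1/6945532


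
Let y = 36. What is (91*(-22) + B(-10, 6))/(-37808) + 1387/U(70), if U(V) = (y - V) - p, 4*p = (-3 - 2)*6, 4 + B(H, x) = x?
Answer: -6548337/125239 ≈ -52.287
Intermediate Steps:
B(H, x) = -4 + x
p = -15/2 (p = ((-3 - 2)*6)/4 = (-5*6)/4 = (¼)*(-30) = -15/2 ≈ -7.5000)
U(V) = 87/2 - V (U(V) = (36 - V) - 1*(-15/2) = (36 - V) + 15/2 = 87/2 - V)
(91*(-22) + B(-10, 6))/(-37808) + 1387/U(70) = (91*(-22) + (-4 + 6))/(-37808) + 1387/(87/2 - 1*70) = (-2002 + 2)*(-1/37808) + 1387/(87/2 - 70) = -2000*(-1/37808) + 1387/(-53/2) = 125/2363 + 1387*(-2/53) = 125/2363 - 2774/53 = -6548337/125239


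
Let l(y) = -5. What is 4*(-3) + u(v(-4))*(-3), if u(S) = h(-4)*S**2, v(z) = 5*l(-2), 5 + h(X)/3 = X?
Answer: 50613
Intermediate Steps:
h(X) = -15 + 3*X
v(z) = -25 (v(z) = 5*(-5) = -25)
u(S) = -27*S**2 (u(S) = (-15 + 3*(-4))*S**2 = (-15 - 12)*S**2 = -27*S**2)
4*(-3) + u(v(-4))*(-3) = 4*(-3) - 27*(-25)**2*(-3) = -12 - 27*625*(-3) = -12 - 16875*(-3) = -12 + 50625 = 50613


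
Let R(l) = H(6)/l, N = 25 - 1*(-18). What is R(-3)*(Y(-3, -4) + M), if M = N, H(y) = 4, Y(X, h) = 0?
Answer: -172/3 ≈ -57.333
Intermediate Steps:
N = 43 (N = 25 + 18 = 43)
M = 43
R(l) = 4/l
R(-3)*(Y(-3, -4) + M) = (4/(-3))*(0 + 43) = (4*(-1/3))*43 = -4/3*43 = -172/3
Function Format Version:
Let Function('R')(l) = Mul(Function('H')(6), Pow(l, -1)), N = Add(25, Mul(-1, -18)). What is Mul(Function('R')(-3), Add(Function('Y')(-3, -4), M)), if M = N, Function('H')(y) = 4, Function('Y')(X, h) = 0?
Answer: Rational(-172, 3) ≈ -57.333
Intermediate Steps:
N = 43 (N = Add(25, 18) = 43)
M = 43
Function('R')(l) = Mul(4, Pow(l, -1))
Mul(Function('R')(-3), Add(Function('Y')(-3, -4), M)) = Mul(Mul(4, Pow(-3, -1)), Add(0, 43)) = Mul(Mul(4, Rational(-1, 3)), 43) = Mul(Rational(-4, 3), 43) = Rational(-172, 3)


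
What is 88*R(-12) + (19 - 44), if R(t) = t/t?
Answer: 63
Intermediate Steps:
R(t) = 1
88*R(-12) + (19 - 44) = 88*1 + (19 - 44) = 88 - 25 = 63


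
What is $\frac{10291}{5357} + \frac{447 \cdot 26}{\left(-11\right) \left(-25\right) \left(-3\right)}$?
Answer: $- \frac{1629363}{133925} \approx -12.166$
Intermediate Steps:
$\frac{10291}{5357} + \frac{447 \cdot 26}{\left(-11\right) \left(-25\right) \left(-3\right)} = 10291 \cdot \frac{1}{5357} + \frac{11622}{275 \left(-3\right)} = \frac{10291}{5357} + \frac{11622}{-825} = \frac{10291}{5357} + 11622 \left(- \frac{1}{825}\right) = \frac{10291}{5357} - \frac{3874}{275} = - \frac{1629363}{133925}$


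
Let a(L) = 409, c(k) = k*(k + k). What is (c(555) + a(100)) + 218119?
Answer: 834578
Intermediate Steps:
c(k) = 2*k² (c(k) = k*(2*k) = 2*k²)
(c(555) + a(100)) + 218119 = (2*555² + 409) + 218119 = (2*308025 + 409) + 218119 = (616050 + 409) + 218119 = 616459 + 218119 = 834578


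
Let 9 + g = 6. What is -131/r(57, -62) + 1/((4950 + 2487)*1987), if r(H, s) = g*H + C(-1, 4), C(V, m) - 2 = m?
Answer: 215092106/270917515 ≈ 0.79394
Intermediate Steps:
g = -3 (g = -9 + 6 = -3)
C(V, m) = 2 + m
r(H, s) = 6 - 3*H (r(H, s) = -3*H + (2 + 4) = -3*H + 6 = 6 - 3*H)
-131/r(57, -62) + 1/((4950 + 2487)*1987) = -131/(6 - 3*57) + 1/((4950 + 2487)*1987) = -131/(6 - 171) + (1/1987)/7437 = -131/(-165) + (1/7437)*(1/1987) = -131*(-1/165) + 1/14777319 = 131/165 + 1/14777319 = 215092106/270917515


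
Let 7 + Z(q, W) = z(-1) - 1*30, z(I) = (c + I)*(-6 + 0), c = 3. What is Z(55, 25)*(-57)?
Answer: 2793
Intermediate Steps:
z(I) = -18 - 6*I (z(I) = (3 + I)*(-6 + 0) = (3 + I)*(-6) = -18 - 6*I)
Z(q, W) = -49 (Z(q, W) = -7 + ((-18 - 6*(-1)) - 1*30) = -7 + ((-18 + 6) - 30) = -7 + (-12 - 30) = -7 - 42 = -49)
Z(55, 25)*(-57) = -49*(-57) = 2793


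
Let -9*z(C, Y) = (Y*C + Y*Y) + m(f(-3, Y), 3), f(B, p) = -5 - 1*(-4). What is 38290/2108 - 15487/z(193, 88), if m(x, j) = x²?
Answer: 206782129/8688122 ≈ 23.801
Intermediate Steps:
f(B, p) = -1 (f(B, p) = -5 + 4 = -1)
z(C, Y) = -⅑ - Y²/9 - C*Y/9 (z(C, Y) = -((Y*C + Y*Y) + (-1)²)/9 = -((C*Y + Y²) + 1)/9 = -((Y² + C*Y) + 1)/9 = -(1 + Y² + C*Y)/9 = -⅑ - Y²/9 - C*Y/9)
38290/2108 - 15487/z(193, 88) = 38290/2108 - 15487/(-⅑ - ⅑*88² - ⅑*193*88) = 38290*(1/2108) - 15487/(-⅑ - ⅑*7744 - 16984/9) = 19145/1054 - 15487/(-⅑ - 7744/9 - 16984/9) = 19145/1054 - 15487/(-8243/3) = 19145/1054 - 15487*(-3/8243) = 19145/1054 + 46461/8243 = 206782129/8688122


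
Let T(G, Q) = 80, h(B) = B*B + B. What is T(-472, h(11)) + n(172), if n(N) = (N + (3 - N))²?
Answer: 89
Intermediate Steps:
h(B) = B + B² (h(B) = B² + B = B + B²)
n(N) = 9 (n(N) = 3² = 9)
T(-472, h(11)) + n(172) = 80 + 9 = 89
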